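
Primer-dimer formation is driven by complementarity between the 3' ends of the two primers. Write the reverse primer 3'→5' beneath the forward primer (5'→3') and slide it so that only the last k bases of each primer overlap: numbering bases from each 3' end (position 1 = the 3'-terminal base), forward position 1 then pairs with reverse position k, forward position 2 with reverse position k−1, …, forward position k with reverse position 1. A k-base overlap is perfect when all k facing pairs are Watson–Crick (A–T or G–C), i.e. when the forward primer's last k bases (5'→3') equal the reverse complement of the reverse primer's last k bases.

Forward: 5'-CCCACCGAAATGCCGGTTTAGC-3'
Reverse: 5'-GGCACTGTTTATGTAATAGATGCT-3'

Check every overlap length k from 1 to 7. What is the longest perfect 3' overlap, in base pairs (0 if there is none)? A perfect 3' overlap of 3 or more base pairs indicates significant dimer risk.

Longest perfect overlap: 3 complementary base pairs; significant dimer risk (threshold 3).

Last 7 bases (5'→3') — forward …GTTTAGC, reverse …AGATGCT.
Reverse complement of the reverse primer's last 7 bases: AGCATCT; its first k bases are the reverse complement of the reverse primer's last k bases, so a perfect k-base overlap needs the forward primer's last k bases to equal them.
Comparing (forward last k vs required): k=1: C vs A ✗; k=2: GC vs AG ✗; k=3: AGC vs AGC ✓; k=4: TAGC vs AGCA ✗; k=5: TTAGC vs AGCAT ✗; k=6: TTTAGC vs AGCATC ✗; k=7: GTTTAGC vs AGCATCT ✗.
Only k = 3 is perfect, so the longest perfect 3' overlap is 3.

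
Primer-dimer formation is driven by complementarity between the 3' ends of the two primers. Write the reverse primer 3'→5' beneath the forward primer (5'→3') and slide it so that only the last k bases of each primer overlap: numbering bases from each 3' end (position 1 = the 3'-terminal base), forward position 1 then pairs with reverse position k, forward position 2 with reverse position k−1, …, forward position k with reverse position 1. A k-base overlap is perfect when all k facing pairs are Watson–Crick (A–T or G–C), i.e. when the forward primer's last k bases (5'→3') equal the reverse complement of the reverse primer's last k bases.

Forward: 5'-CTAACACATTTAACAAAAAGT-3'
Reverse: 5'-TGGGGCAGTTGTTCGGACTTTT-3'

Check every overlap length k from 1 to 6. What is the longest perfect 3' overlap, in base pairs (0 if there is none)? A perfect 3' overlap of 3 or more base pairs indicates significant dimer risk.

Last 6 bases (5'→3') — forward …AAAAGT, reverse …ACTTTT.
Reverse complement of the reverse primer's last 6 bases: AAAAGT; its first k bases are the reverse complement of the reverse primer's last k bases, so a perfect k-base overlap needs the forward primer's last k bases to equal them.
Comparing (forward last k vs required): k=1: T vs A ✗; k=2: GT vs AA ✗; k=3: AGT vs AAA ✗; k=4: AAGT vs AAAA ✗; k=5: AAAGT vs AAAAG ✗; k=6: AAAAGT vs AAAAGT ✓.
Only k = 6 is perfect, so the longest perfect 3' overlap is 6.

Longest perfect overlap: 6 complementary base pairs; significant dimer risk (threshold 3).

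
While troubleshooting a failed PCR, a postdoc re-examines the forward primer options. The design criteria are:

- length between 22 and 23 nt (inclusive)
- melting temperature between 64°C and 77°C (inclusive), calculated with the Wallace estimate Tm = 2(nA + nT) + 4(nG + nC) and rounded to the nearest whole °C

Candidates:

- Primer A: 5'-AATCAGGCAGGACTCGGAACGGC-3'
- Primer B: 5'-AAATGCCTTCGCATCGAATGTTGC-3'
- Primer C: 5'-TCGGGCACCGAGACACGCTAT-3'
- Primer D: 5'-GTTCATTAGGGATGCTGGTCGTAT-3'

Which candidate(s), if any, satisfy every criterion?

Primer A only.

Primer A (23 nt, A=7 T=2 G=8 C=6): length 23 ✓; Tm = 2·9 + 4·14 = 74°C ✓ — passes.
Primer B (24 nt, A=6 T=7 G=5 C=6): length 24, outside 22–23 ✗; Tm = 2·13 + 4·11 = 70°C ✓ — fails.
Primer C (21 nt, A=5 T=3 G=6 C=7): length 21, outside 22–23 ✗; Tm = 2·8 + 4·13 = 68°C ✓ — fails.
Primer D (24 nt, A=4 T=9 G=8 C=3): length 24, outside 22–23 ✗; Tm = 2·13 + 4·11 = 70°C ✓ — fails.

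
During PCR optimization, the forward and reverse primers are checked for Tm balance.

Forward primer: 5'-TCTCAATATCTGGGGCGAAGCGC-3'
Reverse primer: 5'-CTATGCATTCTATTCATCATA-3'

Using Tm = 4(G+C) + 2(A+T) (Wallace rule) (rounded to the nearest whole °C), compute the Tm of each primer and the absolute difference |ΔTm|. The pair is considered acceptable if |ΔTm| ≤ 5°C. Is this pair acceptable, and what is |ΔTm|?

|ΔTm| = 18°C; the pair is not acceptable.

Forward: A=5 T=5 G=7 C=6 → Tm = 2·10 + 4·13 = 72°C.
Reverse: A=6 T=9 G=1 C=5 → Tm = 2·15 + 4·6 = 54°C.
|ΔTm| = |72 − 54| = 18°C, > 5°C.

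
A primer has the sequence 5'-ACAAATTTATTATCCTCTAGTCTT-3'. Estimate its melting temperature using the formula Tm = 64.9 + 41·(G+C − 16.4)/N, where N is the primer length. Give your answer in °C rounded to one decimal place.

47.1°C

Base counts: A=7, T=11, G=1, C=5; G+C = 6, N = 24.
Tm = 64.9 + 41·(6 − 16.4)/24 = 64.9 + -426.40/24 = 47.1°C.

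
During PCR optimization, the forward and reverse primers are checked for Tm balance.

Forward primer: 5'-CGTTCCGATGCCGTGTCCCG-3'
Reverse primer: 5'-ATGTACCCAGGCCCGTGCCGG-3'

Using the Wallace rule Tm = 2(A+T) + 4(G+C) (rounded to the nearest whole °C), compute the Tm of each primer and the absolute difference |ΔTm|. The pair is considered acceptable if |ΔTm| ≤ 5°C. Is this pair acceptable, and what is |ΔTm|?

Forward: A=1 T=5 G=6 C=8 → Tm = 2·6 + 4·14 = 68°C.
Reverse: A=3 T=3 G=7 C=8 → Tm = 2·6 + 4·15 = 72°C.
|ΔTm| = |68 − 72| = 4°C, ≤ 5°C.

|ΔTm| = 4°C; the pair is acceptable.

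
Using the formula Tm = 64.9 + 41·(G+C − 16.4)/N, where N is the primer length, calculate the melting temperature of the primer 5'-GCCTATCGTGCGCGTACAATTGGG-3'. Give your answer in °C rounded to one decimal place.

60.8°C

Base counts: A=4, T=6, G=8, C=6; G+C = 14, N = 24.
Tm = 64.9 + 41·(14 − 16.4)/24 = 64.9 + -98.40/24 = 60.8°C.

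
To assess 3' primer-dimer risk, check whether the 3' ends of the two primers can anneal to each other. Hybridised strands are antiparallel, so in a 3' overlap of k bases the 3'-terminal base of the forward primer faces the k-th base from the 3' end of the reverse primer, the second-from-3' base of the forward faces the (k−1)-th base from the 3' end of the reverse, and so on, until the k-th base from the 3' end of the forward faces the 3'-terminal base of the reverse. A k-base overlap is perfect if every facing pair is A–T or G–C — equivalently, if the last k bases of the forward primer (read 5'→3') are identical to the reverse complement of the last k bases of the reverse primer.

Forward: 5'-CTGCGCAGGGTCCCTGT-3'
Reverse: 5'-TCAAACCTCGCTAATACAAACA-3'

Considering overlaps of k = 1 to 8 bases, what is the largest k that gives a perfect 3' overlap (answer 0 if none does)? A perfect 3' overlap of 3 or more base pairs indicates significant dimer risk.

Last 8 bases (5'→3') — forward …GTCCCTGT, reverse …TACAAACA.
Reverse complement of the reverse primer's last 8 bases: TGTTTGTA; its first k bases are the reverse complement of the reverse primer's last k bases, so a perfect k-base overlap needs the forward primer's last k bases to equal them.
Comparing (forward last k vs required): k=1: T vs T ✓; k=2: GT vs TG ✗; k=3: TGT vs TGT ✓; k=4: CTGT vs TGTT ✗; k=5: CCTGT vs TGTTT ✗; k=6: CCCTGT vs TGTTTG ✗; k=7: TCCCTGT vs TGTTTGT ✗; k=8: GTCCCTGT vs TGTTTGTA ✗.
Perfect overlaps at k = 1, 3; the largest is 3.

Longest perfect overlap: 3 complementary base pairs; significant dimer risk (threshold 3).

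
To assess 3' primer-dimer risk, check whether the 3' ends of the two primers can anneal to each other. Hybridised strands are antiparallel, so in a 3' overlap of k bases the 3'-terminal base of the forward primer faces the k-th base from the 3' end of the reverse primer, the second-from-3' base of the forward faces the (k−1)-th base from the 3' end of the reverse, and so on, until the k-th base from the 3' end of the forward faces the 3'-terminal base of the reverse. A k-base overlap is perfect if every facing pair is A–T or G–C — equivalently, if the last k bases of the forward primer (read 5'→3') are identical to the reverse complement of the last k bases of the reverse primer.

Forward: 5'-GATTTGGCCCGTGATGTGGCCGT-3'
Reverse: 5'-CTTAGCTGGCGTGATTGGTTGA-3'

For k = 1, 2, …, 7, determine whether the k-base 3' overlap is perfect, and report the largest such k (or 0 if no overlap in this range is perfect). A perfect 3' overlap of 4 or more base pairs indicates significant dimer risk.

Longest perfect overlap: 1 complementary base pair; below the dimer-risk threshold (threshold 4).

Last 7 bases (5'→3') — forward …TGGCCGT, reverse …TGGTTGA.
Reverse complement of the reverse primer's last 7 bases: TCAACCA; its first k bases are the reverse complement of the reverse primer's last k bases, so a perfect k-base overlap needs the forward primer's last k bases to equal them.
Comparing (forward last k vs required): k=1: T vs T ✓; k=2: GT vs TC ✗; k=3: CGT vs TCA ✗; k=4: CCGT vs TCAA ✗; k=5: GCCGT vs TCAAC ✗; k=6: GGCCGT vs TCAACC ✗; k=7: TGGCCGT vs TCAACCA ✗.
Only k = 1 is perfect, so the longest perfect 3' overlap is 1.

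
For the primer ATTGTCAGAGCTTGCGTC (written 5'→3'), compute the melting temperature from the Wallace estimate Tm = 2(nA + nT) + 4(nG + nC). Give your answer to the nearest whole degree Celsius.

Base counts: A=3, T=6, G=5, C=4 (length 18).
Tm = 2·(3+6) + 4·(5+4) = 2·9 + 4·9 = 18 + 36 = 54°C.

54°C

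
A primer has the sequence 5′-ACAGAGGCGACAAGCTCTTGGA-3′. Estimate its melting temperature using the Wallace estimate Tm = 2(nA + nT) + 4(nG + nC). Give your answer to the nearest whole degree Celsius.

Base counts: A=7, T=3, G=7, C=5 (length 22).
Tm = 2·(7+3) + 4·(7+5) = 2·10 + 4·12 = 20 + 48 = 68°C.

68°C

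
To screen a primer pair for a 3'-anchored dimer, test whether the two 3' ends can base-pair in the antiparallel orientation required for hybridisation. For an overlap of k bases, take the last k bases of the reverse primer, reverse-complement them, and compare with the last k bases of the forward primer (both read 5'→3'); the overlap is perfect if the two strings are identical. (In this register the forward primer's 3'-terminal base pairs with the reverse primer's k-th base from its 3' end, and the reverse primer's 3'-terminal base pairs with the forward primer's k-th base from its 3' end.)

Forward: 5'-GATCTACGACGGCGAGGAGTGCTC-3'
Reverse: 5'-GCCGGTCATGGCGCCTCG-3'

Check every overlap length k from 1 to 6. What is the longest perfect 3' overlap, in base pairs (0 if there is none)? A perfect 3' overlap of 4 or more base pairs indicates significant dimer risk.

Longest perfect overlap: 1 complementary base pair; below the dimer-risk threshold (threshold 4).

Last 6 bases (5'→3') — forward …GTGCTC, reverse …GCCTCG.
Reverse complement of the reverse primer's last 6 bases: CGAGGC; its first k bases are the reverse complement of the reverse primer's last k bases, so a perfect k-base overlap needs the forward primer's last k bases to equal them.
Comparing (forward last k vs required): k=1: C vs C ✓; k=2: TC vs CG ✗; k=3: CTC vs CGA ✗; k=4: GCTC vs CGAG ✗; k=5: TGCTC vs CGAGG ✗; k=6: GTGCTC vs CGAGGC ✗.
Only k = 1 is perfect, so the longest perfect 3' overlap is 1.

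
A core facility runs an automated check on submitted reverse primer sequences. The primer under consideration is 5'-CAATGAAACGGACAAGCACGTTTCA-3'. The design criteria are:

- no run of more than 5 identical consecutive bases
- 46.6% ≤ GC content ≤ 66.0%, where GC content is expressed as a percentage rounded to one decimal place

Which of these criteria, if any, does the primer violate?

Fails: GC content.

Base counts: A=10, T=4, G=5, C=6 (length 25).
homopolymer run: longest run = 3 ✓
GC content: GC 11/25 = 44.0%, outside 46.6–66.0% ✗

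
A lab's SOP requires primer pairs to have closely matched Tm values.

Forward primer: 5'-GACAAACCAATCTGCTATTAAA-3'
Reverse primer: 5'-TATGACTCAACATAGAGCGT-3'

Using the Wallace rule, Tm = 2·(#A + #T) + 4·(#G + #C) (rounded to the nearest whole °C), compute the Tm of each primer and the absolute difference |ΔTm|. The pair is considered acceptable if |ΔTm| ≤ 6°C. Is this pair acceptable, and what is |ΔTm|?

|ΔTm| = 2°C; the pair is acceptable.

Forward: A=10 T=5 G=2 C=5 → Tm = 2·15 + 4·7 = 58°C.
Reverse: A=7 T=5 G=4 C=4 → Tm = 2·12 + 4·8 = 56°C.
|ΔTm| = |58 − 56| = 2°C, ≤ 6°C.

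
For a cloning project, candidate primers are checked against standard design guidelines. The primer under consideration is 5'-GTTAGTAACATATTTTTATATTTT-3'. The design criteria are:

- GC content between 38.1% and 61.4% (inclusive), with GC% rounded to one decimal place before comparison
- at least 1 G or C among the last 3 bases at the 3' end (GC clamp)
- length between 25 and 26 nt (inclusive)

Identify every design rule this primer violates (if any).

Fails: GC content, GC clamp, length.

Base counts: A=7, T=14, G=2, C=1 (length 24).
GC content: GC 3/24 = 12.5%, outside 38.1–61.4% ✗
GC clamp: 3' end TTT has 0 G/C, need ≥1 ✗
length: length 24, outside 25–26 ✗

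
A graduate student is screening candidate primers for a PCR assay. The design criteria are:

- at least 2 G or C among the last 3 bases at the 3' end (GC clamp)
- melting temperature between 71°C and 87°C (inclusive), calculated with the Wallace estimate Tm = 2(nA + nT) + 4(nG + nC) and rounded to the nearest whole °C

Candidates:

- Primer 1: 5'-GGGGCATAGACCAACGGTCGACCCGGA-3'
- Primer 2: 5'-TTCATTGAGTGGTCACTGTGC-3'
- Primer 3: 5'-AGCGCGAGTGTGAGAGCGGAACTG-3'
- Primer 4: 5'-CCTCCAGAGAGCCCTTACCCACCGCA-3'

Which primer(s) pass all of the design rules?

Primer 3 and Primer 4.

Primer 1 (27 nt, A=7 T=2 G=10 C=8): 3' end GGA has 2 G/C ✓; Tm = 2·9 + 4·18 = 90°C, outside 71–87°C ✗ — fails.
Primer 2 (21 nt, A=3 T=8 G=6 C=4): 3' end TGC has 2 G/C ✓; Tm = 2·11 + 4·10 = 62°C, outside 71–87°C ✗ — fails.
Primer 3 (24 nt, A=6 T=3 G=11 C=4): 3' end CTG has 2 G/C ✓; Tm = 2·9 + 4·15 = 78°C ✓ — passes.
Primer 4 (26 nt, A=6 T=3 G=4 C=13): 3' end GCA has 2 G/C ✓; Tm = 2·9 + 4·17 = 86°C ✓ — passes.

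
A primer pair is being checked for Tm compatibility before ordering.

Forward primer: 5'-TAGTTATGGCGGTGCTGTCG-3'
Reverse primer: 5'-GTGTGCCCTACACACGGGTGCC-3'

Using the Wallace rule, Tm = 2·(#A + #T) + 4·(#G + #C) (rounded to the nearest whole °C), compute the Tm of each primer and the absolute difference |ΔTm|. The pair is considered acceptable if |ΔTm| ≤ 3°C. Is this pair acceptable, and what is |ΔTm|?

|ΔTm| = 12°C; the pair is not acceptable.

Forward: A=2 T=7 G=8 C=3 → Tm = 2·9 + 4·11 = 62°C.
Reverse: A=3 T=4 G=7 C=8 → Tm = 2·7 + 4·15 = 74°C.
|ΔTm| = |62 − 74| = 12°C, > 3°C.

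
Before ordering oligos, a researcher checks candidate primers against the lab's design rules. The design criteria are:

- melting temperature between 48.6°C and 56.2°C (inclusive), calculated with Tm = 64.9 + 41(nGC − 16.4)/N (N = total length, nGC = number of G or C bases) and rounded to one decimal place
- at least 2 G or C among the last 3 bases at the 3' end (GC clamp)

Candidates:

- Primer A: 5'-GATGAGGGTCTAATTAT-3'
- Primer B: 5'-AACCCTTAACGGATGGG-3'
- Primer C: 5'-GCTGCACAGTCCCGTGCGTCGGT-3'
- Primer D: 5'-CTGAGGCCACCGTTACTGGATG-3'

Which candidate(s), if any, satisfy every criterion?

Primer A (17 nt, A=5 T=6 G=5 C=1): Tm = 64.9 + 41·(6 − 16.4)/17 = 39.8°C, outside 48.6–56.2°C ✗; 3' end TAT has 0 G/C, need ≥2 ✗ — fails.
Primer B (17 nt, A=5 T=3 G=5 C=4): Tm = 64.9 + 41·(9 − 16.4)/17 = 47.1°C, outside 48.6–56.2°C ✗; 3' end GGG has 3 G/C ✓ — fails.
Primer C (23 nt, A=2 T=5 G=8 C=8): Tm = 64.9 + 41·(16 − 16.4)/23 = 64.2°C, outside 48.6–56.2°C ✗; 3' end GGT has 2 G/C ✓ — fails.
Primer D (22 nt, A=4 T=5 G=7 C=6): Tm = 64.9 + 41·(13 − 16.4)/22 = 58.6°C, outside 48.6–56.2°C ✗; 3' end ATG has 1 G/C, need ≥2 ✗ — fails.

None of the candidates satisfy all criteria.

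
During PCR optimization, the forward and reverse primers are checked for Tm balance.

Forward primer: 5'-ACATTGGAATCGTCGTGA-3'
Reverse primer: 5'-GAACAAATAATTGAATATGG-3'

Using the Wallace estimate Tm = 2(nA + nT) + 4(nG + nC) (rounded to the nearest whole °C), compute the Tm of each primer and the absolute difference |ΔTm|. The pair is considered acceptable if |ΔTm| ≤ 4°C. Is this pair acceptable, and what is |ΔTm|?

Forward: A=5 T=5 G=5 C=3 → Tm = 2·10 + 4·8 = 52°C.
Reverse: A=10 T=5 G=4 C=1 → Tm = 2·15 + 4·5 = 50°C.
|ΔTm| = |52 − 50| = 2°C, ≤ 4°C.

|ΔTm| = 2°C; the pair is acceptable.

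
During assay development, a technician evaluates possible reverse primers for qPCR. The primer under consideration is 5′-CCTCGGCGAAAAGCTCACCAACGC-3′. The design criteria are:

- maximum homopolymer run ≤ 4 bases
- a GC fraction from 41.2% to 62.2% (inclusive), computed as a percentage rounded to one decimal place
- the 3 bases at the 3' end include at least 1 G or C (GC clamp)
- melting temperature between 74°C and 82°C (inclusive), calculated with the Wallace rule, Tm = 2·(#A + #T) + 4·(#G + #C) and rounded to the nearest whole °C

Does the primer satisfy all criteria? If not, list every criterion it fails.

Base counts: A=7, T=2, G=5, C=10 (length 24).
homopolymer run: longest run = 4 ✓
GC content: GC 15/24 = 62.5%, outside 41.2–62.2% ✗
GC clamp: 3' end CGC has 3 G/C ✓
Tm: Tm = 2·9 + 4·15 = 78°C ✓

Fails: GC content.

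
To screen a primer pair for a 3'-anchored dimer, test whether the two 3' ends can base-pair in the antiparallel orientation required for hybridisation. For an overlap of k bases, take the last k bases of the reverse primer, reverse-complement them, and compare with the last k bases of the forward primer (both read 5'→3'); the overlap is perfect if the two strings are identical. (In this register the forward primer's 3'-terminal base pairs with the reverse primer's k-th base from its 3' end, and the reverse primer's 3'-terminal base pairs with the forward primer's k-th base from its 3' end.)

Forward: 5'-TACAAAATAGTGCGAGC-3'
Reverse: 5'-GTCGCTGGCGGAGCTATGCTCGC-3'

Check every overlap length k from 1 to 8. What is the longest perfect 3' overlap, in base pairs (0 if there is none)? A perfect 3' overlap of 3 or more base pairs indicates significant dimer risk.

Longest perfect overlap: 6 complementary base pairs; significant dimer risk (threshold 3).

Last 8 bases (5'→3') — forward …GTGCGAGC, reverse …ATGCTCGC.
Reverse complement of the reverse primer's last 8 bases: GCGAGCAT; its first k bases are the reverse complement of the reverse primer's last k bases, so a perfect k-base overlap needs the forward primer's last k bases to equal them.
Comparing (forward last k vs required): k=1: C vs G ✗; k=2: GC vs GC ✓; k=3: AGC vs GCG ✗; k=4: GAGC vs GCGA ✗; k=5: CGAGC vs GCGAG ✗; k=6: GCGAGC vs GCGAGC ✓; k=7: TGCGAGC vs GCGAGCA ✗; k=8: GTGCGAGC vs GCGAGCAT ✗.
Perfect overlaps at k = 2, 6; the largest is 6.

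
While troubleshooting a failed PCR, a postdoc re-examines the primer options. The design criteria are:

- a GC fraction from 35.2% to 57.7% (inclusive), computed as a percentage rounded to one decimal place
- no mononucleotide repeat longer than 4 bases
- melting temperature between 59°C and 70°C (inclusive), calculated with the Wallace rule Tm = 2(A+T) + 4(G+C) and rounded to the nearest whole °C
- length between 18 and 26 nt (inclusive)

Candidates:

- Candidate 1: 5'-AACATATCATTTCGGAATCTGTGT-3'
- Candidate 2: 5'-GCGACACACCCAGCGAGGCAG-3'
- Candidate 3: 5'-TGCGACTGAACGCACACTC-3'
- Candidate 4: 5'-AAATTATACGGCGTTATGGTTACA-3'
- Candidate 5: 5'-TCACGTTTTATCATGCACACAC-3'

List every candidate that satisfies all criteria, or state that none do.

Candidate 1 (24 nt, A=7 T=9 G=4 C=4): GC 8/24 = 33.3%, outside 35.2–57.7% ✗; longest run = 3 ✓; Tm = 2·16 + 4·8 = 64°C ✓; length 24 ✓ — fails.
Candidate 2 (21 nt, A=6 T=0 G=7 C=8): GC 15/21 = 71.4%, outside 35.2–57.7% ✗; longest run = 3 ✓; Tm = 2·6 + 4·15 = 72°C, outside 59–70°C ✗; length 21 ✓ — fails.
Candidate 3 (19 nt, A=5 T=3 G=4 C=7): GC 11/19 = 57.9%, outside 35.2–57.7% ✗; longest run = 2 ✓; Tm = 2·8 + 4·11 = 60°C ✓; length 19 ✓ — fails.
Candidate 4 (24 nt, A=8 T=8 G=5 C=3): GC 8/24 = 33.3%, outside 35.2–57.7% ✗; longest run = 3 ✓; Tm = 2·16 + 4·8 = 64°C ✓; length 24 ✓ — fails.
Candidate 5 (22 nt, A=6 T=7 G=2 C=7): GC 9/22 = 40.9% ✓; longest run = 4 ✓; Tm = 2·13 + 4·9 = 62°C ✓; length 22 ✓ — passes.

Candidate 5 only.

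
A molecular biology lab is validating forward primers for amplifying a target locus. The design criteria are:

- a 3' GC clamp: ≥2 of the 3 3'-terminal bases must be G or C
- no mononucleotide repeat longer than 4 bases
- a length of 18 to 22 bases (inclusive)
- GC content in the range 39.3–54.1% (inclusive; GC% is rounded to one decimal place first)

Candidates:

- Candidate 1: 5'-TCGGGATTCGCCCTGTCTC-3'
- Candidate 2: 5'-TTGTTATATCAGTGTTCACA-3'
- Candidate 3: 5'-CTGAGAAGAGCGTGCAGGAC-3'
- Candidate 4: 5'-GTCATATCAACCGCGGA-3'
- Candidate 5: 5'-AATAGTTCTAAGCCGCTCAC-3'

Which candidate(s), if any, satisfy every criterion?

Candidate 5 only.

Candidate 1 (19 nt, A=1 T=6 G=5 C=7): 3' end CTC has 2 G/C ✓; longest run = 3 ✓; length 19 ✓; GC 12/19 = 63.2%, outside 39.3–54.1% ✗ — fails.
Candidate 2 (20 nt, A=5 T=9 G=3 C=3): 3' end ACA has 1 G/C, need ≥2 ✗; longest run = 2 ✓; length 20 ✓; GC 6/20 = 30.0%, outside 39.3–54.1% ✗ — fails.
Candidate 3 (20 nt, A=6 T=2 G=8 C=4): 3' end GAC has 2 G/C ✓; longest run = 2 ✓; length 20 ✓; GC 12/20 = 60.0%, outside 39.3–54.1% ✗ — fails.
Candidate 4 (17 nt, A=5 T=3 G=4 C=5): 3' end GGA has 2 G/C ✓; longest run = 2 ✓; length 17, outside 18–22 ✗; GC 9/17 = 52.9% ✓ — fails.
Candidate 5 (20 nt, A=6 T=5 G=3 C=6): 3' end CAC has 2 G/C ✓; longest run = 2 ✓; length 20 ✓; GC 9/20 = 45.0% ✓ — passes.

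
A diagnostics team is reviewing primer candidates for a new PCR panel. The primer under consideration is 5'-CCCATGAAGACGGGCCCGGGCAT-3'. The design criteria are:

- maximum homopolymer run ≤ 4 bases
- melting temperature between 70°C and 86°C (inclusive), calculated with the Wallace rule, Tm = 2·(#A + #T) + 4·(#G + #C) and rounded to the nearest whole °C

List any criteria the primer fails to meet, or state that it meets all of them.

Base counts: A=5, T=2, G=8, C=8 (length 23).
homopolymer run: longest run = 3 ✓
Tm: Tm = 2·7 + 4·16 = 78°C ✓

Meets all criteria.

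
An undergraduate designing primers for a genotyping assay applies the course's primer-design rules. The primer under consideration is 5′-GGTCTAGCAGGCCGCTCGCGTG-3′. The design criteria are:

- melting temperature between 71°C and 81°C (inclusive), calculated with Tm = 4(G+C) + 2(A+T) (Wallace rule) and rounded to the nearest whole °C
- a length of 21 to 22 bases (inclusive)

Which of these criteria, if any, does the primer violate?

Base counts: A=2, T=4, G=9, C=7 (length 22).
Tm: Tm = 2·6 + 4·16 = 76°C ✓
length: length 22 ✓

Meets all criteria.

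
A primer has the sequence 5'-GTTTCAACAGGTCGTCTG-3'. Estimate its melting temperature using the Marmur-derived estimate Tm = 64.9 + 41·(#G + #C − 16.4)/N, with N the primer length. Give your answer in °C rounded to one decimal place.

48.0°C

Base counts: A=3, T=6, G=5, C=4; G+C = 9, N = 18.
Tm = 64.9 + 41·(9 − 16.4)/18 = 64.9 + -303.40/18 = 48.0°C.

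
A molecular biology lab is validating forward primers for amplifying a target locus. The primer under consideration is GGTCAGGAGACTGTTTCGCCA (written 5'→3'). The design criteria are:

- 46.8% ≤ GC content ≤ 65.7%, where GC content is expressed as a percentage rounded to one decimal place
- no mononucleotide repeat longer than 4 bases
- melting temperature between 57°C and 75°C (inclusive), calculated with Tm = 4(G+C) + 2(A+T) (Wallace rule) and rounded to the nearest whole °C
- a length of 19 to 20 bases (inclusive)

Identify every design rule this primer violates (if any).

Fails: length.

Base counts: A=4, T=5, G=7, C=5 (length 21).
GC content: GC 12/21 = 57.1% ✓
homopolymer run: longest run = 3 ✓
Tm: Tm = 2·9 + 4·12 = 66°C ✓
length: length 21, outside 19–20 ✗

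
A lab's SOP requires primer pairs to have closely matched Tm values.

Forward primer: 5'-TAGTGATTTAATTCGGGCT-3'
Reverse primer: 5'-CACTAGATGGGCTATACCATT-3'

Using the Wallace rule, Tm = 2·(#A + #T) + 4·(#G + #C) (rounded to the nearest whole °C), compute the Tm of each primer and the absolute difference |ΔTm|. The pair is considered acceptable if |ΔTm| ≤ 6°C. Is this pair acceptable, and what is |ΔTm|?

Forward: A=4 T=8 G=5 C=2 → Tm = 2·12 + 4·7 = 52°C.
Reverse: A=6 T=6 G=4 C=5 → Tm = 2·12 + 4·9 = 60°C.
|ΔTm| = |52 − 60| = 8°C, > 6°C.

|ΔTm| = 8°C; the pair is not acceptable.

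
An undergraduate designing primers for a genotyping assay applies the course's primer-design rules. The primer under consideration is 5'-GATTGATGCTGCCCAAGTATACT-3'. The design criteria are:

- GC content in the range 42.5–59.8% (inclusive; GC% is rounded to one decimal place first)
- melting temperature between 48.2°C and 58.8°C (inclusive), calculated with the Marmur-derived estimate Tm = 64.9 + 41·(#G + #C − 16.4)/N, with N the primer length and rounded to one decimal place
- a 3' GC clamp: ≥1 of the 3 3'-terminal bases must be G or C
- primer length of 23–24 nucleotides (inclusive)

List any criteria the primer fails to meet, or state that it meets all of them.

Meets all criteria.

Base counts: A=6, T=7, G=5, C=5 (length 23).
GC content: GC 10/23 = 43.5% ✓
Tm: Tm = 64.9 + 41·(10 − 16.4)/23 = 53.5°C ✓
GC clamp: 3' end ACT has 1 G/C ✓
length: length 23 ✓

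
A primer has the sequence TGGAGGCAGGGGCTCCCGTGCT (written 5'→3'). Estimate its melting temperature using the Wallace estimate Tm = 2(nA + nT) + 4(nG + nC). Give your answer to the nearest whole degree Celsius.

Base counts: A=2, T=4, G=10, C=6 (length 22).
Tm = 2·(2+4) + 4·(10+6) = 2·6 + 4·16 = 12 + 64 = 76°C.

76°C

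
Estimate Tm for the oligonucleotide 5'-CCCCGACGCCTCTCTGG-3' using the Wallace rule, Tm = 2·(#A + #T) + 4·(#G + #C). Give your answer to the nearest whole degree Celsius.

60°C

Base counts: A=1, T=3, G=4, C=9 (length 17).
Tm = 2·(1+3) + 4·(4+9) = 2·4 + 4·13 = 8 + 52 = 60°C.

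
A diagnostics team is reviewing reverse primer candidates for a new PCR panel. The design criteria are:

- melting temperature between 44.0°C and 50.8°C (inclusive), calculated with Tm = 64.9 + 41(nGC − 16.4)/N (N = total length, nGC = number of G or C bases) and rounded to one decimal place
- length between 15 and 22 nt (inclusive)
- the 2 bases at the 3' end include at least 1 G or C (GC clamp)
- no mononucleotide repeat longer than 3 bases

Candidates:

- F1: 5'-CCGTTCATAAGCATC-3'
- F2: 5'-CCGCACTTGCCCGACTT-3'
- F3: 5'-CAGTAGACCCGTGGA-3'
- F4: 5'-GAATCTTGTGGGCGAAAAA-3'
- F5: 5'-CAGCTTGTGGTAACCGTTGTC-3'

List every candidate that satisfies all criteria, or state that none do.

F1 (15 nt, A=4 T=4 G=2 C=5): Tm = 64.9 + 41·(7 − 16.4)/15 = 39.2°C, outside 44.0–50.8°C ✗; length 15 ✓; 3' end TC has 1 G/C ✓; longest run = 2 ✓ — fails.
F2 (17 nt, A=2 T=4 G=3 C=8): Tm = 64.9 + 41·(11 − 16.4)/17 = 51.9°C, outside 44.0–50.8°C ✗; length 17 ✓; 3' end TT has 0 G/C, need ≥1 ✗; longest run = 3 ✓ — fails.
F3 (15 nt, A=4 T=2 G=5 C=4): Tm = 64.9 + 41·(9 − 16.4)/15 = 44.7°C ✓; length 15 ✓; 3' end GA has 1 G/C ✓; longest run = 3 ✓ — passes.
F4 (19 nt, A=7 T=4 G=6 C=2): Tm = 64.9 + 41·(8 − 16.4)/19 = 46.8°C ✓; length 19 ✓; 3' end AA has 0 G/C, need ≥1 ✗; longest run = 5, exceeds 3 ✗ — fails.
F5 (21 nt, A=3 T=7 G=6 C=5): Tm = 64.9 + 41·(11 − 16.4)/21 = 54.4°C, outside 44.0–50.8°C ✗; length 21 ✓; 3' end TC has 1 G/C ✓; longest run = 2 ✓ — fails.

F3 only.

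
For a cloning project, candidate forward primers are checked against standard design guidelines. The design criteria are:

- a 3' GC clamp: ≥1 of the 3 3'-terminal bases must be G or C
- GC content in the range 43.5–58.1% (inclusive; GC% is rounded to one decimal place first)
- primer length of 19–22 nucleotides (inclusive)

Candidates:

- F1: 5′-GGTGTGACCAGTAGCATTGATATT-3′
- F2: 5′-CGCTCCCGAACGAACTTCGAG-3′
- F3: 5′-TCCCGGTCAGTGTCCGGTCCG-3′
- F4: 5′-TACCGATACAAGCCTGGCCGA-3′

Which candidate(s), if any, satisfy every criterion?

F4 only.

F1 (24 nt, A=6 T=8 G=7 C=3): 3' end ATT has 0 G/C, need ≥1 ✗; GC 10/24 = 41.7%, outside 43.5–58.1% ✗; length 24, outside 19–22 ✗ — fails.
F2 (21 nt, A=5 T=3 G=5 C=8): 3' end GAG has 2 G/C ✓; GC 13/21 = 61.9%, outside 43.5–58.1% ✗; length 21 ✓ — fails.
F3 (21 nt, A=1 T=5 G=7 C=8): 3' end CCG has 3 G/C ✓; GC 15/21 = 71.4%, outside 43.5–58.1% ✗; length 21 ✓ — fails.
F4 (21 nt, A=6 T=3 G=5 C=7): 3' end CGA has 2 G/C ✓; GC 12/21 = 57.1% ✓; length 21 ✓ — passes.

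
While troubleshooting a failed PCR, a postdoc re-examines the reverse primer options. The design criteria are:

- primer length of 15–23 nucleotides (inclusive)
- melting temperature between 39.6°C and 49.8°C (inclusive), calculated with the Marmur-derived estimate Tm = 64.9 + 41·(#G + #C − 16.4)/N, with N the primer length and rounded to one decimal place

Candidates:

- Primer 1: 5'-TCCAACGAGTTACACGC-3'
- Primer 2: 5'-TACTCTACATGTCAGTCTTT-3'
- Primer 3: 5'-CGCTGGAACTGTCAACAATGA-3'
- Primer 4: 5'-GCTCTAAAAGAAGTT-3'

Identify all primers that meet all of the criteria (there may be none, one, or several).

Primer 1 (17 nt, A=5 T=3 G=3 C=6): length 17 ✓; Tm = 64.9 + 41·(9 − 16.4)/17 = 47.1°C ✓ — passes.
Primer 2 (20 nt, A=4 T=9 G=2 C=5): length 20 ✓; Tm = 64.9 + 41·(7 − 16.4)/20 = 45.6°C ✓ — passes.
Primer 3 (21 nt, A=7 T=4 G=5 C=5): length 21 ✓; Tm = 64.9 + 41·(10 − 16.4)/21 = 52.4°C, outside 39.6–49.8°C ✗ — fails.
Primer 4 (15 nt, A=6 T=4 G=3 C=2): length 15 ✓; Tm = 64.9 + 41·(5 − 16.4)/15 = 33.7°C, outside 39.6–49.8°C ✗ — fails.

Primer 1 and Primer 2.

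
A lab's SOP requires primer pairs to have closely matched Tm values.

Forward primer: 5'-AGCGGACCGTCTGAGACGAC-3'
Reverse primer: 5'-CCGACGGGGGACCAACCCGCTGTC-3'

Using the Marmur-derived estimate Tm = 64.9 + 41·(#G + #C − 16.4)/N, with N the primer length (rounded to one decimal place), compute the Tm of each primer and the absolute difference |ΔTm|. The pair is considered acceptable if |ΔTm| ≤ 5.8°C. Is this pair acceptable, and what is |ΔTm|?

|ΔTm| = 9.7°C; the pair is not acceptable.

Forward: G+C = 13, N = 20 → Tm = 64.9 + 41·(13 − 16.4)/20 = 57.9°C.
Reverse: G+C = 18, N = 24 → Tm = 64.9 + 41·(18 − 16.4)/24 = 67.6°C.
|ΔTm| = |57.9 − 67.6| = 9.7°C, > 5.8°C.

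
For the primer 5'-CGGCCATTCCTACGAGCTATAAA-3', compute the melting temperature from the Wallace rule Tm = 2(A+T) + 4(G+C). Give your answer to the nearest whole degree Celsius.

Base counts: A=7, T=5, G=4, C=7 (length 23).
Tm = 2·(7+5) + 4·(4+7) = 2·12 + 4·11 = 24 + 44 = 68°C.

68°C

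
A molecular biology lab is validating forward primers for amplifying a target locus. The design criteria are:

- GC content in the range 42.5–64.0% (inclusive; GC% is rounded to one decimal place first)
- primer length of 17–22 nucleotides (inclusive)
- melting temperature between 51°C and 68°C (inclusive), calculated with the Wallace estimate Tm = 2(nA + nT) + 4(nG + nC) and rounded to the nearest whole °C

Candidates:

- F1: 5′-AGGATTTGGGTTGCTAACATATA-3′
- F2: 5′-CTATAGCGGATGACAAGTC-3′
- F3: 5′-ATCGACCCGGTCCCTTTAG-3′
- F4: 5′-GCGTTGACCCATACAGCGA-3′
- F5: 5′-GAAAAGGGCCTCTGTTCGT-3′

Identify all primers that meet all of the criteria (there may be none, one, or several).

F1 (23 nt, A=7 T=8 G=6 C=2): GC 8/23 = 34.8%, outside 42.5–64.0% ✗; length 23, outside 17–22 ✗; Tm = 2·15 + 4·8 = 62°C ✓ — fails.
F2 (19 nt, A=6 T=4 G=5 C=4): GC 9/19 = 47.4% ✓; length 19 ✓; Tm = 2·10 + 4·9 = 56°C ✓ — passes.
F3 (19 nt, A=3 T=5 G=4 C=7): GC 11/19 = 57.9% ✓; length 19 ✓; Tm = 2·8 + 4·11 = 60°C ✓ — passes.
F4 (19 nt, A=5 T=3 G=5 C=6): GC 11/19 = 57.9% ✓; length 19 ✓; Tm = 2·8 + 4·11 = 60°C ✓ — passes.
F5 (19 nt, A=4 T=5 G=6 C=4): GC 10/19 = 52.6% ✓; length 19 ✓; Tm = 2·9 + 4·10 = 58°C ✓ — passes.

F2, F3, F4 and F5.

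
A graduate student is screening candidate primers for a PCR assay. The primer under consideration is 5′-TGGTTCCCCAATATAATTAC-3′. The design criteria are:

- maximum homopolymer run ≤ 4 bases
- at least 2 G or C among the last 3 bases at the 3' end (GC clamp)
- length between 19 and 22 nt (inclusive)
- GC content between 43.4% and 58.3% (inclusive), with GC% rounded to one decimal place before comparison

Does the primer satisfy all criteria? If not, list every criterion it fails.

Fails: GC clamp, GC content.

Base counts: A=6, T=7, G=2, C=5 (length 20).
homopolymer run: longest run = 4 ✓
GC clamp: 3' end TAC has 1 G/C, need ≥2 ✗
length: length 20 ✓
GC content: GC 7/20 = 35.0%, outside 43.4–58.3% ✗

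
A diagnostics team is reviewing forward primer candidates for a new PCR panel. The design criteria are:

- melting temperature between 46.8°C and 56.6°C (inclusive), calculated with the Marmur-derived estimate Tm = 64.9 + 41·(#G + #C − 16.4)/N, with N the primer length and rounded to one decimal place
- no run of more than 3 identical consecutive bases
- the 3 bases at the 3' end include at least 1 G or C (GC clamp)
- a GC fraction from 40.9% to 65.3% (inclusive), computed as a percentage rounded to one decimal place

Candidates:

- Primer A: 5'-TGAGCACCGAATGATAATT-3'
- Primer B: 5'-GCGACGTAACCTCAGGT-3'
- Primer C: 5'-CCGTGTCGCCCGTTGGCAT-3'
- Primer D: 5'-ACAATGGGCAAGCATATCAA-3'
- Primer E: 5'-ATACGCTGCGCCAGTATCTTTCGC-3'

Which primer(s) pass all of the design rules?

Primer B only.

Primer A (19 nt, A=7 T=5 G=4 C=3): Tm = 64.9 + 41·(7 − 16.4)/19 = 44.6°C, outside 46.8–56.6°C ✗; longest run = 2 ✓; 3' end ATT has 0 G/C, need ≥1 ✗; GC 7/19 = 36.8%, outside 40.9–65.3% ✗ — fails.
Primer B (17 nt, A=4 T=3 G=5 C=5): Tm = 64.9 + 41·(10 − 16.4)/17 = 49.5°C ✓; longest run = 2 ✓; 3' end GGT has 2 G/C ✓; GC 10/17 = 58.8% ✓ — passes.
Primer C (19 nt, A=1 T=5 G=6 C=7): Tm = 64.9 + 41·(13 − 16.4)/19 = 57.6°C, outside 46.8–56.6°C ✗; longest run = 3 ✓; 3' end CAT has 1 G/C ✓; GC 13/19 = 68.4%, outside 40.9–65.3% ✗ — fails.
Primer D (20 nt, A=9 T=3 G=4 C=4): Tm = 64.9 + 41·(8 − 16.4)/20 = 47.7°C ✓; longest run = 3 ✓; 3' end CAA has 1 G/C ✓; GC 8/20 = 40.0%, outside 40.9–65.3% ✗ — fails.
Primer E (24 nt, A=4 T=7 G=5 C=8): Tm = 64.9 + 41·(13 − 16.4)/24 = 59.1°C, outside 46.8–56.6°C ✗; longest run = 3 ✓; 3' end CGC has 3 G/C ✓; GC 13/24 = 54.2% ✓ — fails.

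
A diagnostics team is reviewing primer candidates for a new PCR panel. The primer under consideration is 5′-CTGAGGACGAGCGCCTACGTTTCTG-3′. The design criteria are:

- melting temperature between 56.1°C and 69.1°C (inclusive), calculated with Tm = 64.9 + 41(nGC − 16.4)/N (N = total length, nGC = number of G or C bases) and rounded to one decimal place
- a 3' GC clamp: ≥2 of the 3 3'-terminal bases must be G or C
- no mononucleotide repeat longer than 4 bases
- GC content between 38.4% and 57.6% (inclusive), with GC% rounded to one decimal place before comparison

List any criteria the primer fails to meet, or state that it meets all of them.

Fails: GC content.

Base counts: A=4, T=6, G=8, C=7 (length 25).
Tm: Tm = 64.9 + 41·(15 − 16.4)/25 = 62.6°C ✓
GC clamp: 3' end CTG has 2 G/C ✓
homopolymer run: longest run = 3 ✓
GC content: GC 15/25 = 60.0%, outside 38.4–57.6% ✗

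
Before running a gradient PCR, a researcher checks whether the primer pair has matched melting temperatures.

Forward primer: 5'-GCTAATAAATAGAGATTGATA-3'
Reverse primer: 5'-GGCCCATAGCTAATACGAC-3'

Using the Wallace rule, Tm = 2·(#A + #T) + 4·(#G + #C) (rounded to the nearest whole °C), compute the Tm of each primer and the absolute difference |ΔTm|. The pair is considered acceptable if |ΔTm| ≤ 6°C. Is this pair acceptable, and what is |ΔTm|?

|ΔTm| = 6°C; the pair is acceptable.

Forward: A=10 T=6 G=4 C=1 → Tm = 2·16 + 4·5 = 52°C.
Reverse: A=6 T=3 G=4 C=6 → Tm = 2·9 + 4·10 = 58°C.
|ΔTm| = |52 − 58| = 6°C, ≤ 6°C.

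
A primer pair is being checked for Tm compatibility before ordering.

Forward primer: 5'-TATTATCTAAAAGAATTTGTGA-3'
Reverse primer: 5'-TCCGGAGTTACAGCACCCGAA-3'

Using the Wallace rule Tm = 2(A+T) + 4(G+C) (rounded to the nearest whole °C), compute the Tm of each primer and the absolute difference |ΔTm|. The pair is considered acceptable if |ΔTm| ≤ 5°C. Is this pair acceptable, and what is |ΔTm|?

|ΔTm| = 14°C; the pair is not acceptable.

Forward: A=9 T=9 G=3 C=1 → Tm = 2·18 + 4·4 = 52°C.
Reverse: A=6 T=3 G=5 C=7 → Tm = 2·9 + 4·12 = 66°C.
|ΔTm| = |52 − 66| = 14°C, > 5°C.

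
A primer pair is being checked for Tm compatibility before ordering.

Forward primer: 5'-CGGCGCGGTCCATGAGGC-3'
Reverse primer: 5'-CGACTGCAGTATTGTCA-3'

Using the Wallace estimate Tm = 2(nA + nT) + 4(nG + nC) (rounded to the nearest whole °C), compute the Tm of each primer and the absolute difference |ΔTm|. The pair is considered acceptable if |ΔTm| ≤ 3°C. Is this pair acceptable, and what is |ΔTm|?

|ΔTm| = 14°C; the pair is not acceptable.

Forward: A=2 T=2 G=8 C=6 → Tm = 2·4 + 4·14 = 64°C.
Reverse: A=4 T=5 G=4 C=4 → Tm = 2·9 + 4·8 = 50°C.
|ΔTm| = |64 − 50| = 14°C, > 3°C.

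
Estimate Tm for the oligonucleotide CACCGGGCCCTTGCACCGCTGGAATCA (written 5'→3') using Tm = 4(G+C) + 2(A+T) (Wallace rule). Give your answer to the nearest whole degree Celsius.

90°C

Base counts: A=5, T=4, G=7, C=11 (length 27).
Tm = 2·(5+4) + 4·(7+11) = 2·9 + 4·18 = 18 + 72 = 90°C.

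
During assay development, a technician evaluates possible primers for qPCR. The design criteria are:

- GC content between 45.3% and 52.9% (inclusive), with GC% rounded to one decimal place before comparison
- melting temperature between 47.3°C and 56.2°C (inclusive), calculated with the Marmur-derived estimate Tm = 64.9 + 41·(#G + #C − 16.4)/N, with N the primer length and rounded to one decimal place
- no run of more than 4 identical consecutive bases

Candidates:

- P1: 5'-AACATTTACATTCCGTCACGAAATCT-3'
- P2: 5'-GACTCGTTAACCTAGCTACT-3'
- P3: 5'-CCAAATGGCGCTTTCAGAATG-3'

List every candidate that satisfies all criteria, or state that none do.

P3 only.

P1 (26 nt, A=9 T=8 G=2 C=7): GC 9/26 = 34.6%, outside 45.3–52.9% ✗; Tm = 64.9 + 41·(9 − 16.4)/26 = 53.2°C ✓; longest run = 3 ✓ — fails.
P2 (20 nt, A=5 T=6 G=3 C=6): GC 9/20 = 45.0%, outside 45.3–52.9% ✗; Tm = 64.9 + 41·(9 − 16.4)/20 = 49.7°C ✓; longest run = 2 ✓ — fails.
P3 (21 nt, A=6 T=5 G=5 C=5): GC 10/21 = 47.6% ✓; Tm = 64.9 + 41·(10 − 16.4)/21 = 52.4°C ✓; longest run = 3 ✓ — passes.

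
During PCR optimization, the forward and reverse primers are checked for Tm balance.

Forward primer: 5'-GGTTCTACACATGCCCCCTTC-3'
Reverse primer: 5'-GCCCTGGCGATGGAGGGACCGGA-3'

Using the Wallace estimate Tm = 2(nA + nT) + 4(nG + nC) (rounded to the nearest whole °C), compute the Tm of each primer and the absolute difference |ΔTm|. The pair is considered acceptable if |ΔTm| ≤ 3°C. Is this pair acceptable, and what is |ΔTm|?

|ΔTm| = 14°C; the pair is not acceptable.

Forward: A=3 T=6 G=3 C=9 → Tm = 2·9 + 4·12 = 66°C.
Reverse: A=4 T=2 G=11 C=6 → Tm = 2·6 + 4·17 = 80°C.
|ΔTm| = |66 − 80| = 14°C, > 3°C.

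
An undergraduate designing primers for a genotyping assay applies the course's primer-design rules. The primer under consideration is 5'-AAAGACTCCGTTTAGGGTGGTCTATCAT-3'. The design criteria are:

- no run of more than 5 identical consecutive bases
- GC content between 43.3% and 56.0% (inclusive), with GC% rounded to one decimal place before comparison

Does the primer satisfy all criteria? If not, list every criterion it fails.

Fails: GC content.

Base counts: A=7, T=9, G=7, C=5 (length 28).
homopolymer run: longest run = 3 ✓
GC content: GC 12/28 = 42.9%, outside 43.3–56.0% ✗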